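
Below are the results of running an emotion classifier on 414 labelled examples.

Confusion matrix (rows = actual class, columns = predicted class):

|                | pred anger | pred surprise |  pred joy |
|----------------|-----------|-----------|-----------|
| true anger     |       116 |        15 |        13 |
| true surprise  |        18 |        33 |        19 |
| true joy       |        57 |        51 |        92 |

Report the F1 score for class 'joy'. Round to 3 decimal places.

0.568

Take TP from the diagonal, FP from the rest of the 'joy' prediction marginal, FN from the rest of the 'joy' actual marginal.
F1 score = 2·TP/(2·TP+FP+FN).
joy: TP=92, FP=13+19=32, FN=57+51=108 → 184/324 = 0.5679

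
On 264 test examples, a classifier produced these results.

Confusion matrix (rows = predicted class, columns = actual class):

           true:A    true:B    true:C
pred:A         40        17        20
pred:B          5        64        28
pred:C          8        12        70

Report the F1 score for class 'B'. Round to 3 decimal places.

0.674

F1 score = 2·TP/(2·TP+FP+FN).
B: TP=64, FP=5+28=33, FN=17+12=29 → 128/190 = 0.6737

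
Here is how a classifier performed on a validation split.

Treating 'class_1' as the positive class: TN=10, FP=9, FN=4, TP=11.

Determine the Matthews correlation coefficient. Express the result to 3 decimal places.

0.262

MCC = (TP·TN − FP·FN) / √((TP+FP)(TP+FN)(TN+FP)(TN+FN))
Numerator = 11·10 − 9·4 = 74
Denominator = √(20·15·19·14) = √79800 = 282.4889
MCC = 74 / 282.4889 = 0.262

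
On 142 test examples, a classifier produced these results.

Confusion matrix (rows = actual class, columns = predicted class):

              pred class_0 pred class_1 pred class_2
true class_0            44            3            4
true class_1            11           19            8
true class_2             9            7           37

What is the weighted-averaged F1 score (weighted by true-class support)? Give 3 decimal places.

Per-class F1 score (2·TP/(2·TP+FP+FN)):
  class_0: TP=44, FP=11+9=20, FN=3+4=7 → 88/115 = 0.7652
  class_1: TP=19, FP=3+7=10, FN=11+8=19 → 38/67 = 0.5672
  class_2: TP=37, FP=4+8=12, FN=9+7=16 → 74/102 = 0.7255
Weighted-F1 score = Σ (supportᵢ/N)·F1 scoreᵢ with N=142: (51/142)·0.7652 + (38/142)·0.5672 + (53/142)·0.7255 = 0.697

0.697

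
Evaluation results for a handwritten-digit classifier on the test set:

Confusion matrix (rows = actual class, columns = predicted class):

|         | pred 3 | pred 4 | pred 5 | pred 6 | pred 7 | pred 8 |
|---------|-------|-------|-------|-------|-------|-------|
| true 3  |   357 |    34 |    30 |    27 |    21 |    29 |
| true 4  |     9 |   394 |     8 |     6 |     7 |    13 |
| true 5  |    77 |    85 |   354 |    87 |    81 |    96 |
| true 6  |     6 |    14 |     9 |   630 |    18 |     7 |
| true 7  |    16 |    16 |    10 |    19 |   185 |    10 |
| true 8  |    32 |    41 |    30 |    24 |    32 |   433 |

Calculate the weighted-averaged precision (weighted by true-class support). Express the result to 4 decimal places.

Per-class precision (TP/(TP+FP)):
  3: TP=357, FP=9+77+6+16+32=140 → 357/497 = 0.71831
  4: TP=394, FP=34+85+14+16+41=190 → 394/584 = 0.67466
  5: TP=354, FP=30+8+9+10+30=87 → 354/441 = 0.80272
  6: TP=630, FP=27+6+87+19+24=163 → 630/793 = 0.79445
  7: TP=185, FP=21+7+81+18+32=159 → 185/344 = 0.53779
  8: TP=433, FP=29+13+96+7+10=155 → 433/588 = 0.73639
Weighted-precision = Σ (supportᵢ/N)·precisionᵢ with N=3247: (498/3247)·0.71831 + (437/3247)·0.67466 + (780/3247)·0.80272 + (684/3247)·0.79445 + (256/3247)·0.53779 + (592/3247)·0.73639 = 0.7378

0.7378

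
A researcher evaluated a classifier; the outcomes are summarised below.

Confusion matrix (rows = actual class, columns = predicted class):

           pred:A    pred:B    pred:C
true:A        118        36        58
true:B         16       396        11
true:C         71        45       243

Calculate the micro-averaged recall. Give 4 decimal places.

0.7616

Micro-averaging pools counts across classes: ΣTP=757, ΣFP=237, ΣFN=237.
Micro-recall = TP/(TP+FN) on pooled counts = 0.7616 (equals overall accuracy in single-label multiclass).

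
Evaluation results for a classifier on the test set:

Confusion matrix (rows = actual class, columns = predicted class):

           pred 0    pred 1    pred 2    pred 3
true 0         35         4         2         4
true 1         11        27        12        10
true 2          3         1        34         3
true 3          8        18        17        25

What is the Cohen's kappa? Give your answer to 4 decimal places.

Observed agreement pₒ = trace/N = 121/214 = 0.56542
Expected agreement pₑ = Σ (rowᵢ·colᵢ)/N² = (45·57 + 60·50 + 41·65 + 68·42)/214² = 0.24207
κ = (pₒ − pₑ)/(1 − pₑ) = (0.56542 − 0.24207)/(1 − 0.24207) = 0.4266

0.4266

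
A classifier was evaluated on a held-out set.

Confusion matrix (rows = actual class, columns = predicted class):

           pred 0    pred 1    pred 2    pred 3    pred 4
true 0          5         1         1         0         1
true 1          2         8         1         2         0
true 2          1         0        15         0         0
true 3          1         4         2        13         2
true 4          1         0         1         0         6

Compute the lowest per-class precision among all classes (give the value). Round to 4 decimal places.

0.5000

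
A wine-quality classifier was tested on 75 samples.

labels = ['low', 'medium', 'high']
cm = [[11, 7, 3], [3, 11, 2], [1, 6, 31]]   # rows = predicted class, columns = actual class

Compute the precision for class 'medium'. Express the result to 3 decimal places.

0.688

Take TP from the diagonal, FP from the rest of the 'medium' prediction marginal, FN from the rest of the 'medium' actual marginal.
precision = TP/(TP+FP).
medium: TP=11, FP=3+2=5 → 11/16 = 0.6875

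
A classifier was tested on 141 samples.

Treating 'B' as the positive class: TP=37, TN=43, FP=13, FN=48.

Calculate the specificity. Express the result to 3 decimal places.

Specificity = TN/(TN+FP) = 43/(43+13) = 0.768

0.768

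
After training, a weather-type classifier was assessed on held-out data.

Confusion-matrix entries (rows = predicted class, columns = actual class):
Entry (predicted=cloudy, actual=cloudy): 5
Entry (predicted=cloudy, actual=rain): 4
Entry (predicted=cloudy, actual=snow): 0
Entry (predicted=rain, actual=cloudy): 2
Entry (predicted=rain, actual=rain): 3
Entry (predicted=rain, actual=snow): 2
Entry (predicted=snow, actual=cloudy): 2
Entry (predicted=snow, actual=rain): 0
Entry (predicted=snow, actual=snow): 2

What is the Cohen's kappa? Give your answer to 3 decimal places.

0.213

Observed agreement pₒ = trace/N = 10/20 = 0.5000
Expected agreement pₑ = Σ (rowᵢ·colᵢ)/N² = (9·9 + 7·7 + 4·4)/20² = 0.3650
κ = (pₒ − pₑ)/(1 − pₑ) = (0.5000 − 0.3650)/(1 − 0.3650) = 0.213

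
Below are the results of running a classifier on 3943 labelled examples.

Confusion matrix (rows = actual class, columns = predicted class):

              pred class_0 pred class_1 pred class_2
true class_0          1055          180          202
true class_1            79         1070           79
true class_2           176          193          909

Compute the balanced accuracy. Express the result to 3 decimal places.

0.772

Balanced accuracy = mean of per-class recall.
  class_0: recall = 1055/1437 = 0.7342
  class_1: recall = 1070/1228 = 0.8713
  class_2: recall = 909/1278 = 0.7113
Mean = (0.7342 + 0.8713 + 0.7113) / 3 = 0.772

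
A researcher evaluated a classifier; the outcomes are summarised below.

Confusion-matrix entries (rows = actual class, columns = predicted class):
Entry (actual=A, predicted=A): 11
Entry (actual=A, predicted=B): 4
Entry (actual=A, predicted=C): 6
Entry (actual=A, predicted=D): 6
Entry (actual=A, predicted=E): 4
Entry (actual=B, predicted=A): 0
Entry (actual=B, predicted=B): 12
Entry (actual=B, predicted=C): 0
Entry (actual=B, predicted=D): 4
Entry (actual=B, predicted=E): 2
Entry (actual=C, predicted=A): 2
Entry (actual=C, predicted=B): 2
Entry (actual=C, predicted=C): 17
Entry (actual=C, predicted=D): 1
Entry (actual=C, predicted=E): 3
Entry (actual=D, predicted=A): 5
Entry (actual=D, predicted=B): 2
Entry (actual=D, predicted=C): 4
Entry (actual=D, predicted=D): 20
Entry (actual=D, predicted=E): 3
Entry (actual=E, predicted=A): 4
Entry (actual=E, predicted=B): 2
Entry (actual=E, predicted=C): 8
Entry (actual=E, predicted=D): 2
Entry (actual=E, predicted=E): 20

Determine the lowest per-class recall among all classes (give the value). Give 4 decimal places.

Per-class recall (TP/(TP+FN)):
  A: TP=11, FN=4+6+6+4=20 → 11/31 = 0.35484
  B: TP=12, FN=0+0+4+2=6 → 12/18 = 0.66667
  C: TP=17, FN=2+2+1+3=8 → 17/25 = 0.68000
  D: TP=20, FN=5+2+4+3=14 → 20/34 = 0.58824
  E: TP=20, FN=4+2+8+2=16 → 20/36 = 0.55556
Lowest is class 'A' with recall = 0.3548.

0.3548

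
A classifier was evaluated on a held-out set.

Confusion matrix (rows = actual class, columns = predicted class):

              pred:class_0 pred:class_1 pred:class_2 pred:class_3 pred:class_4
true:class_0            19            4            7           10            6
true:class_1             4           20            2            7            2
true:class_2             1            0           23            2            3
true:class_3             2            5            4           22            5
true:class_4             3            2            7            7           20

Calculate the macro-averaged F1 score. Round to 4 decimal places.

0.5593

Per-class F1 score (2·TP/(2·TP+FP+FN)):
  class_0: TP=19, FP=4+1+2+3=10, FN=4+7+10+6=27 → 38/75 = 0.50667
  class_1: TP=20, FP=4+0+5+2=11, FN=4+2+7+2=15 → 40/66 = 0.60606
  class_2: TP=23, FP=7+2+4+7=20, FN=1+0+2+3=6 → 46/72 = 0.63889
  class_3: TP=22, FP=10+7+2+7=26, FN=2+5+4+5=16 → 44/86 = 0.51163
  class_4: TP=20, FP=6+2+3+5=16, FN=3+2+7+7=19 → 40/75 = 0.53333
Macro-F1 score = mean = (0.50667 + 0.60606 + 0.63889 + 0.51163 + 0.53333) / 5 = 0.5593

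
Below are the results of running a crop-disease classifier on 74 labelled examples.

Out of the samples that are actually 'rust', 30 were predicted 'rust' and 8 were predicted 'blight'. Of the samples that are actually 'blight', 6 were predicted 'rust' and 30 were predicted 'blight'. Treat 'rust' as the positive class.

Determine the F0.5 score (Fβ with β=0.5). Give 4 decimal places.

0.8242

Fβ = (1+β²)·TP / ((1+β²)·TP + β²·FN + FP), with β²=1/4
= 1.25·30 / (1.25·30 + 0.25·8 + 6) = 0.8242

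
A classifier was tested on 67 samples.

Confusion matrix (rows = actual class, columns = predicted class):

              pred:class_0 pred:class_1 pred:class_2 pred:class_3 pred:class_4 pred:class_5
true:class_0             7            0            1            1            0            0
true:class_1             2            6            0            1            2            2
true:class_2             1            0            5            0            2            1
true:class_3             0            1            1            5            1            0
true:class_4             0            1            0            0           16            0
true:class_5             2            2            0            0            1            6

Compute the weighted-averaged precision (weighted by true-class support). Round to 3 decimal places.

0.670

Per-class precision (TP/(TP+FP)):
  class_0: TP=7, FP=2+1+0+0+2=5 → 7/12 = 0.5833
  class_1: TP=6, FP=0+0+1+1+2=4 → 6/10 = 0.6000
  class_2: TP=5, FP=1+0+1+0+0=2 → 5/7 = 0.7143
  class_3: TP=5, FP=1+1+0+0+0=2 → 5/7 = 0.7143
  class_4: TP=16, FP=0+2+2+1+1=6 → 16/22 = 0.7273
  class_5: TP=6, FP=0+2+1+0+0=3 → 6/9 = 0.6667
Weighted-precision = Σ (supportᵢ/N)·precisionᵢ with N=67: (9/67)·0.5833 + (13/67)·0.6000 + (9/67)·0.7143 + (8/67)·0.7143 + (17/67)·0.7273 + (11/67)·0.6667 = 0.670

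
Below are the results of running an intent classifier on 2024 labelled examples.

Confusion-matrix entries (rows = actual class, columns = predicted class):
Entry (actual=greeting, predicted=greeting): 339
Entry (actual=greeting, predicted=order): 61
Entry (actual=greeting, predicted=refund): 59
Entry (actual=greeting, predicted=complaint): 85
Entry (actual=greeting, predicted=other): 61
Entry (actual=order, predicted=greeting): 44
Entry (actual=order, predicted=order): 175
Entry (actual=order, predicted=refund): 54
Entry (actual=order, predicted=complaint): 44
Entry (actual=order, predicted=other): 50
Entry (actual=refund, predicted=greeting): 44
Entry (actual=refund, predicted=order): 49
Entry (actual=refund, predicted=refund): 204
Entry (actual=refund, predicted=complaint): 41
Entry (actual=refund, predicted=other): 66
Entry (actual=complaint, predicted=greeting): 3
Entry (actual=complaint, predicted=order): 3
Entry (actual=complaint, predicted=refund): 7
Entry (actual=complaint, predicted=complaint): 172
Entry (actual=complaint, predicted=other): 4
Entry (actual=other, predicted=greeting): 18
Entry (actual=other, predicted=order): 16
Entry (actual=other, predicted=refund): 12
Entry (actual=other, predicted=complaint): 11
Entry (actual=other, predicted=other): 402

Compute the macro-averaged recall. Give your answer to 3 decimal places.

Per-class recall (TP/(TP+FN)):
  greeting: TP=339, FN=61+59+85+61=266 → 339/605 = 0.5603
  order: TP=175, FN=44+54+44+50=192 → 175/367 = 0.4768
  refund: TP=204, FN=44+49+41+66=200 → 204/404 = 0.5050
  complaint: TP=172, FN=3+3+7+4=17 → 172/189 = 0.9101
  other: TP=402, FN=18+16+12+11=57 → 402/459 = 0.8758
Macro-recall = mean = (0.5603 + 0.4768 + 0.5050 + 0.9101 + 0.8758) / 5 = 0.666

0.666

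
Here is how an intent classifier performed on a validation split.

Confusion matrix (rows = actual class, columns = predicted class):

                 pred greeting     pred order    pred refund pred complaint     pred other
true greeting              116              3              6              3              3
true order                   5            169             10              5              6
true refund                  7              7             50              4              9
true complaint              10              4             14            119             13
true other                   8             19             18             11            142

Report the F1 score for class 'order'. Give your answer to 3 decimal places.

0.851

F1 score = 2·TP/(2·TP+FP+FN).
order: TP=169, FP=3+7+4+19=33, FN=5+10+5+6=26 → 338/397 = 0.8514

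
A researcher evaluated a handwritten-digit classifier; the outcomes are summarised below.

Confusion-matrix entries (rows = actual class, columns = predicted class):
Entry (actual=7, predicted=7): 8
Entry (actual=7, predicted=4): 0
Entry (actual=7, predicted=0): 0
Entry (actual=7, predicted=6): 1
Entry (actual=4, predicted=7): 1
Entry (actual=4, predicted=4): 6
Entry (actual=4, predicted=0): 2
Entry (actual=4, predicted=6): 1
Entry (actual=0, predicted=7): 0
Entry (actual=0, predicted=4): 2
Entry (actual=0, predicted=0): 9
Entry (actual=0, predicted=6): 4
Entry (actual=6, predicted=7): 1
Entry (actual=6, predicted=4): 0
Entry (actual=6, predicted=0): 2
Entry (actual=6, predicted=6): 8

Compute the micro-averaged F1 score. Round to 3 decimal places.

0.689

Micro-averaging pools counts across classes: ΣTP=31, ΣFP=14, ΣFN=14.
Micro-F1 score = 2·TP/(2·TP+FP+FN) on pooled counts = 0.689 (equals overall accuracy in single-label multiclass).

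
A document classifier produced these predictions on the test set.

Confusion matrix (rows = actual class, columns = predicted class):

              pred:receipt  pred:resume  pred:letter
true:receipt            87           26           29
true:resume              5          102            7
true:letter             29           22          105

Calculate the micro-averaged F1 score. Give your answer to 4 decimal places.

0.7136

Micro-averaging pools counts across classes: ΣTP=294, ΣFP=118, ΣFN=118.
Micro-F1 score = 2·TP/(2·TP+FP+FN) on pooled counts = 0.7136 (equals overall accuracy in single-label multiclass).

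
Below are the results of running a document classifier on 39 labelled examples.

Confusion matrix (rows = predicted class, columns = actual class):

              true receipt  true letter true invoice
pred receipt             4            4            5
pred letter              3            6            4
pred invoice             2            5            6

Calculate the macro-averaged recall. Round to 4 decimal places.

0.4148

Per-class recall (TP/(TP+FN)):
  receipt: TP=4, FN=3+2=5 → 4/9 = 0.44444
  letter: TP=6, FN=4+5=9 → 6/15 = 0.40000
  invoice: TP=6, FN=5+4=9 → 6/15 = 0.40000
Macro-recall = mean = (0.44444 + 0.40000 + 0.40000) / 3 = 0.4148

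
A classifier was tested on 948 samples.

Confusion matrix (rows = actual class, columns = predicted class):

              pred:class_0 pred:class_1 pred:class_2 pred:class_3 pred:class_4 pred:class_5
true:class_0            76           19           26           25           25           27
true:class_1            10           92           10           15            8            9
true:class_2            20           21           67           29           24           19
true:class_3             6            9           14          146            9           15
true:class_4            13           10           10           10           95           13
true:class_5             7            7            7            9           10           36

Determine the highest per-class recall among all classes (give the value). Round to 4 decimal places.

Per-class recall (TP/(TP+FN)):
  class_0: TP=76, FN=19+26+25+25+27=122 → 76/198 = 0.38384
  class_1: TP=92, FN=10+10+15+8+9=52 → 92/144 = 0.63889
  class_2: TP=67, FN=20+21+29+24+19=113 → 67/180 = 0.37222
  class_3: TP=146, FN=6+9+14+9+15=53 → 146/199 = 0.73367
  class_4: TP=95, FN=13+10+10+10+13=56 → 95/151 = 0.62914
  class_5: TP=36, FN=7+7+7+9+10=40 → 36/76 = 0.47368
Highest is class 'class_3' with recall = 0.7337.

0.7337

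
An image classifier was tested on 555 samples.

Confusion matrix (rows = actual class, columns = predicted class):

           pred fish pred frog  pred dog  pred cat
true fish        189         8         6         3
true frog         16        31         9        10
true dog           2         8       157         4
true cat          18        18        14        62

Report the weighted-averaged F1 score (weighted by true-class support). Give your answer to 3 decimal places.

Per-class F1 score (2·TP/(2·TP+FP+FN)):
  fish: TP=189, FP=16+2+18=36, FN=8+6+3=17 → 378/431 = 0.8770
  frog: TP=31, FP=8+8+18=34, FN=16+9+10=35 → 62/131 = 0.4733
  dog: TP=157, FP=6+9+14=29, FN=2+8+4=14 → 314/357 = 0.8796
  cat: TP=62, FP=3+10+4=17, FN=18+18+14=50 → 124/191 = 0.6492
Weighted-F1 score = Σ (supportᵢ/N)·F1 scoreᵢ with N=555: (206/555)·0.8770 + (66/555)·0.4733 + (171/555)·0.8796 + (112/555)·0.6492 = 0.784

0.784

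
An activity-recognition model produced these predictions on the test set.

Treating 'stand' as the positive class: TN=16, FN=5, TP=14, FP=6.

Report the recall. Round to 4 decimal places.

Recall = TP/(TP+FN) = 14/(14+5) = 14/19 = 0.7368

0.7368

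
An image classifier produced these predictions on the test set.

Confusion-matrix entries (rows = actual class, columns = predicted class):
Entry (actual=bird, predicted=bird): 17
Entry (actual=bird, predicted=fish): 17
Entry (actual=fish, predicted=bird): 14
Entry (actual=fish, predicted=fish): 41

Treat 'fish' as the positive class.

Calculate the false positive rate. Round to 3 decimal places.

0.500

FPR = FP/(FP+TN) = 17/(17+17) = 0.500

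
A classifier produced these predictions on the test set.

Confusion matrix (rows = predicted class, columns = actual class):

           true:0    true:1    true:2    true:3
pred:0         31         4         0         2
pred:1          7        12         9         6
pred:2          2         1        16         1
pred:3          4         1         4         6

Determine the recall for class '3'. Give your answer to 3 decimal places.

0.400

recall = TP/(TP+FN).
3: TP=6, FN=2+6+1=9 → 6/15 = 0.4000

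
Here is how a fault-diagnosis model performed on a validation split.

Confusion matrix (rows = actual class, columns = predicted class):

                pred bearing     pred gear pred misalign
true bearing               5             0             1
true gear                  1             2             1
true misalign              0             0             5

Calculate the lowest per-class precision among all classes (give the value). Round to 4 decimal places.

0.7143

Per-class precision (TP/(TP+FP)):
  bearing: TP=5, FP=1+0=1 → 5/6 = 0.83333
  gear: TP=2, FP=0+0=0 → 2/2 = 1.00000
  misalign: TP=5, FP=1+1=2 → 5/7 = 0.71429
Lowest is class 'misalign' with precision = 0.7143.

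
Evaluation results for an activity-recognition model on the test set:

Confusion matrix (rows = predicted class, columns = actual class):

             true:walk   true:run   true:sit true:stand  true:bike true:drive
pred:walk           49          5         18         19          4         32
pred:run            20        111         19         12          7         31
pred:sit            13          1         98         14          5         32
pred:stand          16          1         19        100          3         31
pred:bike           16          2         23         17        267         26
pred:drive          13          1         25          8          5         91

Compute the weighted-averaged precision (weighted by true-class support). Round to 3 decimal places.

Per-class precision (TP/(TP+FP)):
  walk: TP=49, FP=5+18+19+4+32=78 → 49/127 = 0.3858
  run: TP=111, FP=20+19+12+7+31=89 → 111/200 = 0.5550
  sit: TP=98, FP=13+1+14+5+32=65 → 98/163 = 0.6012
  stand: TP=100, FP=16+1+19+3+31=70 → 100/170 = 0.5882
  bike: TP=267, FP=16+2+23+17+26=84 → 267/351 = 0.7607
  drive: TP=91, FP=13+1+25+8+5=52 → 91/143 = 0.6364
Weighted-precision = Σ (supportᵢ/N)·precisionᵢ with N=1154: (127/1154)·0.3858 + (121/1154)·0.5550 + (202/1154)·0.6012 + (170/1154)·0.5882 + (291/1154)·0.7607 + (243/1154)·0.6364 = 0.618

0.618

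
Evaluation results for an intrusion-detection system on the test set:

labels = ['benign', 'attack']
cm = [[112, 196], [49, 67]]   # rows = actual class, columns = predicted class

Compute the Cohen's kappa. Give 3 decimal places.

Observed agreement pₒ = trace/N = 179/424 = 0.4222
Expected agreement pₑ = Σ (rowᵢ·colᵢ)/N² = (308·161 + 116·263)/424² = 0.4455
κ = (pₒ − pₑ)/(1 − pₑ) = (0.4222 − 0.4455)/(1 − 0.4455) = -0.042

-0.042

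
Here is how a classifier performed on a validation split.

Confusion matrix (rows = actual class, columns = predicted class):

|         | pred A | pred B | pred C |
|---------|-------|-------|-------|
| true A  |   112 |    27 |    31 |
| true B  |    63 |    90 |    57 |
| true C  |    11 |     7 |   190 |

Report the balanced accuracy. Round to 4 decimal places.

Balanced accuracy = mean of per-class recall.
  A: recall = 112/170 = 0.65882
  B: recall = 90/210 = 0.42857
  C: recall = 190/208 = 0.91346
Mean = (0.65882 + 0.42857 + 0.91346) / 3 = 0.6670

0.6670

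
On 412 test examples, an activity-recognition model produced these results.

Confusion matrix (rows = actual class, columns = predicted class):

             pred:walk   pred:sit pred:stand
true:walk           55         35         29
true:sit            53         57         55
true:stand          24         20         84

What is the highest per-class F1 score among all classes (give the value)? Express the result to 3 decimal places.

0.568

Per-class F1 score (2·TP/(2·TP+FP+FN)):
  walk: TP=55, FP=53+24=77, FN=35+29=64 → 110/251 = 0.4382
  sit: TP=57, FP=35+20=55, FN=53+55=108 → 114/277 = 0.4116
  stand: TP=84, FP=29+55=84, FN=24+20=44 → 168/296 = 0.5676
Highest is class 'stand' with F1 score = 0.568.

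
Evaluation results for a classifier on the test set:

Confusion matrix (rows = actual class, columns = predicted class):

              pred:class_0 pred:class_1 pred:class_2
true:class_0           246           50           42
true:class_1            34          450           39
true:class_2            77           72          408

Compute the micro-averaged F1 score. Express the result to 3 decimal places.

0.779

Micro-averaging pools counts across classes: ΣTP=1104, ΣFP=314, ΣFN=314.
Micro-F1 score = 2·TP/(2·TP+FP+FN) on pooled counts = 0.779 (equals overall accuracy in single-label multiclass).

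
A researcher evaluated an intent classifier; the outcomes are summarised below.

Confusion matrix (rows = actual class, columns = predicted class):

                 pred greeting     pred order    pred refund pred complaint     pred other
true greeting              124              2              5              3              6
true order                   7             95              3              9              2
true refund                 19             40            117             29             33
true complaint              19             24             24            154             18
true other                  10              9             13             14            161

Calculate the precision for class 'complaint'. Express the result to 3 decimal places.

0.737

Take TP from the diagonal, FP from the rest of the 'complaint' prediction marginal, FN from the rest of the 'complaint' actual marginal.
precision = TP/(TP+FP).
complaint: TP=154, FP=3+9+29+14=55 → 154/209 = 0.7368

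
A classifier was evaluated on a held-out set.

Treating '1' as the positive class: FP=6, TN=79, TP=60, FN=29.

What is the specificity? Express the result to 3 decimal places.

0.929

Specificity = TN/(TN+FP) = 79/(79+6) = 0.929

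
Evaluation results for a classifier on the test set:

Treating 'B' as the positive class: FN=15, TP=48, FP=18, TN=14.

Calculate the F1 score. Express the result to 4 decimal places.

0.7442

Precision = TP/(TP+FP) = 48/66 = 0.7273
Recall = TP/(TP+FN) = 48/63 = 0.7619
F1 = 2·TP/(2·TP+FP+FN) = 96/129 = 0.7442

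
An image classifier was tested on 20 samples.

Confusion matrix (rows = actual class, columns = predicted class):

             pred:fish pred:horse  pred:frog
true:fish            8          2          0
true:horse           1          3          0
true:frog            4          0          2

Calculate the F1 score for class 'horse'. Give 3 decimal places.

0.667

One-vs-rest for 'horse': TP = diagonal; FP = other classes predicted 'horse'; FN = 'horse' predicted as other.
F1 score = 2·TP/(2·TP+FP+FN).
horse: TP=3, FP=2+0=2, FN=1+0=1 → 6/9 = 0.6667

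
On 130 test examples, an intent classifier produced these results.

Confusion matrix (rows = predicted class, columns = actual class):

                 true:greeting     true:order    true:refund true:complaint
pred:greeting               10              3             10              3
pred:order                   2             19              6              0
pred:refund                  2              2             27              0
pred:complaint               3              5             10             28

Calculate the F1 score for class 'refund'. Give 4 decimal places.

F1 score = 2·TP/(2·TP+FP+FN).
refund: TP=27, FP=2+2+0=4, FN=10+6+10=26 → 54/84 = 0.64286

0.6429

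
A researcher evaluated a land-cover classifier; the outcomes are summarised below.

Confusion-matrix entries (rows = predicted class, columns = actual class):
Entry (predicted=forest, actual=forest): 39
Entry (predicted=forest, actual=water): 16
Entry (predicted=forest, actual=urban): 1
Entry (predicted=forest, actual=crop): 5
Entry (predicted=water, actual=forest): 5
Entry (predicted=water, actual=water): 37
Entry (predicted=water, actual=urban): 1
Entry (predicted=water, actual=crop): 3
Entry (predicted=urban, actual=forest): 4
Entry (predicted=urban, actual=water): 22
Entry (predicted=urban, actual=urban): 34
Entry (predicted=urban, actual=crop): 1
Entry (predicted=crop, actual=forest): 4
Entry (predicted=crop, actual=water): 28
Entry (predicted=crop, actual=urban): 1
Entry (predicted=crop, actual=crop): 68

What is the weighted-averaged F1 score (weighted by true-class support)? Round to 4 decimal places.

0.6377

Per-class F1 score (2·TP/(2·TP+FP+FN)):
  forest: TP=39, FP=16+1+5=22, FN=5+4+4=13 → 78/113 = 0.69027
  water: TP=37, FP=5+1+3=9, FN=16+22+28=66 → 74/149 = 0.49664
  urban: TP=34, FP=4+22+1=27, FN=1+1+1=3 → 68/98 = 0.69388
  crop: TP=68, FP=4+28+1=33, FN=5+3+1=9 → 136/178 = 0.76404
Weighted-F1 score = Σ (supportᵢ/N)·F1 scoreᵢ with N=269: (52/269)·0.69027 + (103/269)·0.49664 + (37/269)·0.69388 + (77/269)·0.76404 = 0.6377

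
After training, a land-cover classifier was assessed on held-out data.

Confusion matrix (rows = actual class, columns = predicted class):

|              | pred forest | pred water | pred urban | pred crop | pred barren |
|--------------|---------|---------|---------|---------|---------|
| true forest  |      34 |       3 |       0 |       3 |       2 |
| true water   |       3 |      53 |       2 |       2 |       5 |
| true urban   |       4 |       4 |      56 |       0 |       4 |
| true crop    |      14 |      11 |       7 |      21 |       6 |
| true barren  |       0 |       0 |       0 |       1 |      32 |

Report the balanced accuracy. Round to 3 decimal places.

0.755

Balanced accuracy = mean of per-class recall.
  forest: recall = 34/42 = 0.8095
  water: recall = 53/65 = 0.8154
  urban: recall = 56/68 = 0.8235
  crop: recall = 21/59 = 0.3559
  barren: recall = 32/33 = 0.9697
Mean = (0.8095 + 0.8154 + 0.8235 + 0.3559 + 0.9697) / 5 = 0.755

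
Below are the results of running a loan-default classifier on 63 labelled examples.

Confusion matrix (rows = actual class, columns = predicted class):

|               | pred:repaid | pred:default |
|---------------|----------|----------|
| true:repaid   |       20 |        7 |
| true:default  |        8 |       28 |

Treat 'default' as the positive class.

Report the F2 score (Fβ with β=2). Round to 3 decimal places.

0.782

Fβ = (1+β²)·TP / ((1+β²)·TP + β²·FN + FP), with β²=4
= 5·28 / (5·28 + 4·8 + 7) = 0.782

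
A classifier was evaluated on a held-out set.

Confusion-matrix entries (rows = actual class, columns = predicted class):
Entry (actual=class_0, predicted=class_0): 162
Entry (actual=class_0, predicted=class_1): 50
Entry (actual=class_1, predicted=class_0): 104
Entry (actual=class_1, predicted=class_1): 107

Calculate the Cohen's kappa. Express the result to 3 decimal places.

0.271

Observed agreement pₒ = trace/N = 269/423 = 0.6359
Expected agreement pₑ = Σ (rowᵢ·colᵢ)/N² = (212·266 + 211·157)/423² = 0.5003
κ = (pₒ − pₑ)/(1 − pₑ) = (0.6359 − 0.5003)/(1 − 0.5003) = 0.271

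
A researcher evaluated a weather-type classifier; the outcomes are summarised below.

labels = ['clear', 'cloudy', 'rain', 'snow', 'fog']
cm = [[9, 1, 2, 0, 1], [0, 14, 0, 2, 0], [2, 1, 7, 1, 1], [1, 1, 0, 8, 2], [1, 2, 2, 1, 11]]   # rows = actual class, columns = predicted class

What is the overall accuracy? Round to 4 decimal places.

0.7000

Accuracy = trace / total = (9+14+7+8+11=49) / 70 = 49/70 = 0.7000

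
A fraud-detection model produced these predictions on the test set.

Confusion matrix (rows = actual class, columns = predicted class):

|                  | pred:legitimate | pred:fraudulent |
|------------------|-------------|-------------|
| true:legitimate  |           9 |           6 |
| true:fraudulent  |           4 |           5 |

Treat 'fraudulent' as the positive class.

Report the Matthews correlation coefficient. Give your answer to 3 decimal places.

0.151

MCC = (TP·TN − FP·FN) / √((TP+FP)(TP+FN)(TN+FP)(TN+FN))
Numerator = 5·9 − 6·4 = 21
Denominator = √(11·9·15·13) = √19305 = 138.9424
MCC = 21 / 138.9424 = 0.151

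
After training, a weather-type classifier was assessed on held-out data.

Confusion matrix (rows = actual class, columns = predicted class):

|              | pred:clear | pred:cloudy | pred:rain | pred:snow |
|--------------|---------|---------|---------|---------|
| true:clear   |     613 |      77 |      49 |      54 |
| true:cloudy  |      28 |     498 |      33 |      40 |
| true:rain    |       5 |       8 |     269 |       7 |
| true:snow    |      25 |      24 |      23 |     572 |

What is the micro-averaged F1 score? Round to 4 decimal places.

Micro-averaging pools counts across classes: ΣTP=1952, ΣFP=373, ΣFN=373.
Micro-F1 score = 2·TP/(2·TP+FP+FN) on pooled counts = 0.8396 (equals overall accuracy in single-label multiclass).

0.8396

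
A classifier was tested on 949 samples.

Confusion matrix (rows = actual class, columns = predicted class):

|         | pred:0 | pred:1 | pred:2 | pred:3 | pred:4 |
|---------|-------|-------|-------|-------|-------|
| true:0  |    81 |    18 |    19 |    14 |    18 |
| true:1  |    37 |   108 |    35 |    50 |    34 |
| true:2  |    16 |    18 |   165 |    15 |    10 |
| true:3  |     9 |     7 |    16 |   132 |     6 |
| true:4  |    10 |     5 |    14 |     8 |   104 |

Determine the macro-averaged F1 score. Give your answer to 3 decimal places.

0.618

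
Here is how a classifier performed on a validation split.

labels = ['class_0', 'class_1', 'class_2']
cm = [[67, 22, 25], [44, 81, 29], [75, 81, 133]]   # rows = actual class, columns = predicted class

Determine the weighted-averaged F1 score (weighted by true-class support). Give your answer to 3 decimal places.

0.514

Per-class F1 score (2·TP/(2·TP+FP+FN)):
  class_0: TP=67, FP=44+75=119, FN=22+25=47 → 134/300 = 0.4467
  class_1: TP=81, FP=22+81=103, FN=44+29=73 → 162/338 = 0.4793
  class_2: TP=133, FP=25+29=54, FN=75+81=156 → 266/476 = 0.5588
Weighted-F1 score = Σ (supportᵢ/N)·F1 scoreᵢ with N=557: (114/557)·0.4467 + (154/557)·0.4793 + (289/557)·0.5588 = 0.514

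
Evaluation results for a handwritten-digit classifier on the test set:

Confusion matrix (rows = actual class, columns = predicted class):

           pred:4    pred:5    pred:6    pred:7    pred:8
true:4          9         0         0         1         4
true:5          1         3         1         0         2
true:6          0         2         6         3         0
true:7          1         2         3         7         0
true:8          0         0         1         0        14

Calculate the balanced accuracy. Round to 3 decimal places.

Balanced accuracy = mean of per-class recall.
  4: recall = 9/14 = 0.6429
  5: recall = 3/7 = 0.4286
  6: recall = 6/11 = 0.5455
  7: recall = 7/13 = 0.5385
  8: recall = 14/15 = 0.9333
Mean = (0.6429 + 0.4286 + 0.5455 + 0.5385 + 0.9333) / 5 = 0.618

0.618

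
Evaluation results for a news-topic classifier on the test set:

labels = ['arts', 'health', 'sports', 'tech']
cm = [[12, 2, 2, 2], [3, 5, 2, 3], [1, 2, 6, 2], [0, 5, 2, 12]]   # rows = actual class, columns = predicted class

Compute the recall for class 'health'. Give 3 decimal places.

0.385

recall = TP/(TP+FN).
health: TP=5, FN=3+2+3=8 → 5/13 = 0.3846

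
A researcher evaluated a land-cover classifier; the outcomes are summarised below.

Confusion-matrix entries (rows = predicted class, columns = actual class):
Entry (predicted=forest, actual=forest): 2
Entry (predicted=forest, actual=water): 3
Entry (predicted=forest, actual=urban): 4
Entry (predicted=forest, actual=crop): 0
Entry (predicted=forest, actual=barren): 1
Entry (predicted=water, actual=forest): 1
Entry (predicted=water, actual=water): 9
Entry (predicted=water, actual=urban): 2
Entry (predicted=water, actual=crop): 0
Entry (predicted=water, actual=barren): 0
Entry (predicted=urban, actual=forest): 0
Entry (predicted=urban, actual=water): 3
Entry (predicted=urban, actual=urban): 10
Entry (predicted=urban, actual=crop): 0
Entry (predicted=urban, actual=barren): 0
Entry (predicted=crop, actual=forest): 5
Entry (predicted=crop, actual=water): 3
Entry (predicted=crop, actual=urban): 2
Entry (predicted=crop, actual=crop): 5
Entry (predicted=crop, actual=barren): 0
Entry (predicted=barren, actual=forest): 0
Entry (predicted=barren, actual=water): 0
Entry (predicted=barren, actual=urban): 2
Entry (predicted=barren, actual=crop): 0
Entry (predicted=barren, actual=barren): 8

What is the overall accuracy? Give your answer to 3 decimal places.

0.567

Accuracy = trace / total = (2+9+10+5+8=34) / 60 = 34/60 = 0.567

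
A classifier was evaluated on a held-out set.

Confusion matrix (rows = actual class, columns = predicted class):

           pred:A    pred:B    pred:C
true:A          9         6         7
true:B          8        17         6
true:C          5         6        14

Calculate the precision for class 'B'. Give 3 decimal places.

0.586

One-vs-rest for 'B': TP = diagonal; FP = other classes predicted 'B'; FN = 'B' predicted as other.
precision = TP/(TP+FP).
B: TP=17, FP=6+6=12 → 17/29 = 0.5862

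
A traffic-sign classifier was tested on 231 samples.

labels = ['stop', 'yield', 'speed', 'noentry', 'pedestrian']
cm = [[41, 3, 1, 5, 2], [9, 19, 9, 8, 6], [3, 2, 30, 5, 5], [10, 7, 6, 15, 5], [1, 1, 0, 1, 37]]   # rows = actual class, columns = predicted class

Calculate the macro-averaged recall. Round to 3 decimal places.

Per-class recall (TP/(TP+FN)):
  stop: TP=41, FN=3+1+5+2=11 → 41/52 = 0.7885
  yield: TP=19, FN=9+9+8+6=32 → 19/51 = 0.3725
  speed: TP=30, FN=3+2+5+5=15 → 30/45 = 0.6667
  noentry: TP=15, FN=10+7+6+5=28 → 15/43 = 0.3488
  pedestrian: TP=37, FN=1+1+0+1=3 → 37/40 = 0.9250
Macro-recall = mean = (0.7885 + 0.3725 + 0.6667 + 0.3488 + 0.9250) / 5 = 0.620

0.620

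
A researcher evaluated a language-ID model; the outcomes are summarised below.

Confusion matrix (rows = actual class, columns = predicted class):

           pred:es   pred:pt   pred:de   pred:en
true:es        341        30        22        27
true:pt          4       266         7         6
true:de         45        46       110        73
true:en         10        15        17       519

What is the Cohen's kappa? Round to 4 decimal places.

0.7273

Observed agreement pₒ = trace/N = 1236/1538 = 0.80364
Expected agreement pₑ = Σ (rowᵢ·colᵢ)/N² = (420·400 + 283·357 + 274·156 + 561·625)/1538² = 0.28003
κ = (pₒ − pₑ)/(1 − pₑ) = (0.80364 − 0.28003)/(1 − 0.28003) = 0.7273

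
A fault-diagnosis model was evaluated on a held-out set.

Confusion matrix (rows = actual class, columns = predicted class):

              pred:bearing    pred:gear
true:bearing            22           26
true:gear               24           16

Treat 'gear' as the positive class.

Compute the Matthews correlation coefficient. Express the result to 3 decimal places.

-0.141

MCC = (TP·TN − FP·FN) / √((TP+FP)(TP+FN)(TN+FP)(TN+FN))
Numerator = 16·22 − 26·24 = -272
Denominator = √(42·40·48·46) = √3709440 = 1925.9907
MCC = -272 / 1925.9907 = -0.141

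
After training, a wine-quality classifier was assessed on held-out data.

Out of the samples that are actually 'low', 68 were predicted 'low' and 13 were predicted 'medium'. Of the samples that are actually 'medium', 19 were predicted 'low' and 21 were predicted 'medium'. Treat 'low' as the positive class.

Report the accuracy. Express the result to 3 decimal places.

0.736

Accuracy = (TP+TN)/N = (68+21)/121 = 0.736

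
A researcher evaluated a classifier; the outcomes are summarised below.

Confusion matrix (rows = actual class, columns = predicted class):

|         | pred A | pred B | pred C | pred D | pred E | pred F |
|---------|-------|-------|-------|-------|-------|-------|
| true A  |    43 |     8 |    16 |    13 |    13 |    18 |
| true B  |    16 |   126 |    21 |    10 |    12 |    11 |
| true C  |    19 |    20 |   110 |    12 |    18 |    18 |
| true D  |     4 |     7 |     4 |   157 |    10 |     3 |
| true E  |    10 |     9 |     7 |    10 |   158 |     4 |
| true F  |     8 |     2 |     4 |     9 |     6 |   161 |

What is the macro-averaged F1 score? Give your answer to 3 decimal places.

0.676

Per-class F1 score (2·TP/(2·TP+FP+FN)):
  A: TP=43, FP=16+19+4+10+8=57, FN=8+16+13+13+18=68 → 86/211 = 0.4076
  B: TP=126, FP=8+20+7+9+2=46, FN=16+21+10+12+11=70 → 252/368 = 0.6848
  C: TP=110, FP=16+21+4+7+4=52, FN=19+20+12+18+18=87 → 220/359 = 0.6128
  D: TP=157, FP=13+10+12+10+9=54, FN=4+7+4+10+3=28 → 314/396 = 0.7929
  E: TP=158, FP=13+12+18+10+6=59, FN=10+9+7+10+4=40 → 316/415 = 0.7614
  F: TP=161, FP=18+11+18+3+4=54, FN=8+2+4+9+6=29 → 322/405 = 0.7951
Macro-F1 score = mean = (0.4076 + 0.6848 + 0.6128 + 0.7929 + 0.7614 + 0.7951) / 6 = 0.676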